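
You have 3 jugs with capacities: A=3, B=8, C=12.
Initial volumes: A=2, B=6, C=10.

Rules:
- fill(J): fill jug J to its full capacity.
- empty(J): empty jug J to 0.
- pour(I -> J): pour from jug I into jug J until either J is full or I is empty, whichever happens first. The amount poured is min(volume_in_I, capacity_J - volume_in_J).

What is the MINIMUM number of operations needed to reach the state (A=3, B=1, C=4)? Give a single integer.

BFS from (A=2, B=6, C=10). One shortest path:
  1. empty(A) -> (A=0 B=6 C=10)
  2. pour(C -> A) -> (A=3 B=6 C=7)
  3. pour(A -> B) -> (A=1 B=8 C=7)
  4. empty(B) -> (A=1 B=0 C=7)
  5. pour(A -> B) -> (A=0 B=1 C=7)
  6. pour(C -> A) -> (A=3 B=1 C=4)
Reached target in 6 moves.

Answer: 6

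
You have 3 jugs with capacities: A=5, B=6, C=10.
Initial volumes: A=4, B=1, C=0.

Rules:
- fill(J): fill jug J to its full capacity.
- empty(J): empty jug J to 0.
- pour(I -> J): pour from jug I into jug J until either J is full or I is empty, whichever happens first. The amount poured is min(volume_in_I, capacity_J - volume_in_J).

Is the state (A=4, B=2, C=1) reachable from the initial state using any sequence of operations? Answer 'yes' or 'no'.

Answer: no

Derivation:
BFS explored all 282 reachable states.
Reachable set includes: (0,0,0), (0,0,1), (0,0,2), (0,0,3), (0,0,4), (0,0,5), (0,0,6), (0,0,7), (0,0,8), (0,0,9), (0,0,10), (0,1,0) ...
Target (A=4, B=2, C=1) not in reachable set → no.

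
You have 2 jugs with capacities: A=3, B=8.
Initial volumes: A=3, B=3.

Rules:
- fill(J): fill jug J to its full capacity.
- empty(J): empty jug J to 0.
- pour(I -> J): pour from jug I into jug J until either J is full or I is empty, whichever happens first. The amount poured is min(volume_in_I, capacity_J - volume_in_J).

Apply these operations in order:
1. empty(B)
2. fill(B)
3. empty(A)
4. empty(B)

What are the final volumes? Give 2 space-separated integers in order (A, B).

Step 1: empty(B) -> (A=3 B=0)
Step 2: fill(B) -> (A=3 B=8)
Step 3: empty(A) -> (A=0 B=8)
Step 4: empty(B) -> (A=0 B=0)

Answer: 0 0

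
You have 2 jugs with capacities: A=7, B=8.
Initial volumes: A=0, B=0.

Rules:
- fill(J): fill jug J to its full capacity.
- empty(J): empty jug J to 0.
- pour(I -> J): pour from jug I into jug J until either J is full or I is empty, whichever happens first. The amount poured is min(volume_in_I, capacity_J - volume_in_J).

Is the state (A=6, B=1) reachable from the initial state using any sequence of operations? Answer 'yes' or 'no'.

BFS explored all 30 reachable states.
Reachable set includes: (0,0), (0,1), (0,2), (0,3), (0,4), (0,5), (0,6), (0,7), (0,8), (1,0), (1,8), (2,0) ...
Target (A=6, B=1) not in reachable set → no.

Answer: no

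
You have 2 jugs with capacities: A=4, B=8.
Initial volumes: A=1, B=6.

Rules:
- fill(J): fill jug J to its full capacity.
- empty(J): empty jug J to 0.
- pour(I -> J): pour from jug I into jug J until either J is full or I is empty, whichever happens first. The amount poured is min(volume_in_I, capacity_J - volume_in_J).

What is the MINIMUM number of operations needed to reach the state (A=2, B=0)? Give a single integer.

BFS from (A=1, B=6). One shortest path:
  1. fill(A) -> (A=4 B=6)
  2. pour(A -> B) -> (A=2 B=8)
  3. empty(B) -> (A=2 B=0)
Reached target in 3 moves.

Answer: 3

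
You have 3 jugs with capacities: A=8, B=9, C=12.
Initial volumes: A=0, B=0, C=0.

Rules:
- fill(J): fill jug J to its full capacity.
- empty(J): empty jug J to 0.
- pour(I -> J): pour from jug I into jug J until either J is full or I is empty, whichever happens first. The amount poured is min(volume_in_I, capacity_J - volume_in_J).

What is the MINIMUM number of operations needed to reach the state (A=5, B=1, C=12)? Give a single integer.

Answer: 5

Derivation:
BFS from (A=0, B=0, C=0). One shortest path:
  1. fill(B) -> (A=0 B=9 C=0)
  2. pour(B -> C) -> (A=0 B=0 C=9)
  3. fill(B) -> (A=0 B=9 C=9)
  4. pour(B -> A) -> (A=8 B=1 C=9)
  5. pour(A -> C) -> (A=5 B=1 C=12)
Reached target in 5 moves.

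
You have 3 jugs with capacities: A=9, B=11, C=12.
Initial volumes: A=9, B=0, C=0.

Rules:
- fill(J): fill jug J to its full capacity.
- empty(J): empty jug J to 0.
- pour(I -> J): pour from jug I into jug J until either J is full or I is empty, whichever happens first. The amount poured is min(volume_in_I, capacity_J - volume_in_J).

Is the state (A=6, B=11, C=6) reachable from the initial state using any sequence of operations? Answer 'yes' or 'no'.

BFS from (A=9, B=0, C=0):
  1. fill(B) -> (A=9 B=11 C=0)
  2. pour(A -> C) -> (A=0 B=11 C=9)
  3. pour(B -> C) -> (A=0 B=8 C=12)
  4. pour(C -> A) -> (A=9 B=8 C=3)
  5. empty(A) -> (A=0 B=8 C=3)
  6. pour(C -> A) -> (A=3 B=8 C=0)
  7. fill(C) -> (A=3 B=8 C=12)
  8. pour(C -> A) -> (A=9 B=8 C=6)
  9. pour(A -> B) -> (A=6 B=11 C=6)
Target reached → yes.

Answer: yes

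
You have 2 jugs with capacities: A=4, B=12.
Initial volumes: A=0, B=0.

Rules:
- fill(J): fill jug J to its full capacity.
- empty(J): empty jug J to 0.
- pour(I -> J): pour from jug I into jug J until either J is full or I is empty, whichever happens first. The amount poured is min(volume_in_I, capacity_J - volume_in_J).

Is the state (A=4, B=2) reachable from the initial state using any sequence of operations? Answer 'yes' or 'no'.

BFS explored all 8 reachable states.
Reachable set includes: (0,0), (0,4), (0,8), (0,12), (4,0), (4,4), (4,8), (4,12)
Target (A=4, B=2) not in reachable set → no.

Answer: no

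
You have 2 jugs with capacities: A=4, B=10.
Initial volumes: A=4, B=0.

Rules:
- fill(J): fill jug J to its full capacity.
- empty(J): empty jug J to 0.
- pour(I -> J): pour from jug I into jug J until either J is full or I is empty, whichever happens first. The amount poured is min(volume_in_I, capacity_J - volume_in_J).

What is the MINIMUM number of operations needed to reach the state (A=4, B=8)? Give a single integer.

Answer: 4

Derivation:
BFS from (A=4, B=0). One shortest path:
  1. pour(A -> B) -> (A=0 B=4)
  2. fill(A) -> (A=4 B=4)
  3. pour(A -> B) -> (A=0 B=8)
  4. fill(A) -> (A=4 B=8)
Reached target in 4 moves.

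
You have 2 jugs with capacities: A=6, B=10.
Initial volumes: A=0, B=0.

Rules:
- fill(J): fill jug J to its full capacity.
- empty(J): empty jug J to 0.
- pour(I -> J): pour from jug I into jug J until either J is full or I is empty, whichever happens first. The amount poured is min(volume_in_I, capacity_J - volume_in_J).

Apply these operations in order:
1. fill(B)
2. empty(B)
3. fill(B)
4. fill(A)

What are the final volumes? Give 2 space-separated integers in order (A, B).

Step 1: fill(B) -> (A=0 B=10)
Step 2: empty(B) -> (A=0 B=0)
Step 3: fill(B) -> (A=0 B=10)
Step 4: fill(A) -> (A=6 B=10)

Answer: 6 10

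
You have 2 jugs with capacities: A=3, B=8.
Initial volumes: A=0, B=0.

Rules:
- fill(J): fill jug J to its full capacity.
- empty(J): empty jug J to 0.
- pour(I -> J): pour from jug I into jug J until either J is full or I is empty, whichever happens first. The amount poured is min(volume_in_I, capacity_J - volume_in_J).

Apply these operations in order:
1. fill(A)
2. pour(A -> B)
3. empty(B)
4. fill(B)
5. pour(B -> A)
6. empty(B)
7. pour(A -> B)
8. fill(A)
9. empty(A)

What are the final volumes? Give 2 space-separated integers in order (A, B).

Step 1: fill(A) -> (A=3 B=0)
Step 2: pour(A -> B) -> (A=0 B=3)
Step 3: empty(B) -> (A=0 B=0)
Step 4: fill(B) -> (A=0 B=8)
Step 5: pour(B -> A) -> (A=3 B=5)
Step 6: empty(B) -> (A=3 B=0)
Step 7: pour(A -> B) -> (A=0 B=3)
Step 8: fill(A) -> (A=3 B=3)
Step 9: empty(A) -> (A=0 B=3)

Answer: 0 3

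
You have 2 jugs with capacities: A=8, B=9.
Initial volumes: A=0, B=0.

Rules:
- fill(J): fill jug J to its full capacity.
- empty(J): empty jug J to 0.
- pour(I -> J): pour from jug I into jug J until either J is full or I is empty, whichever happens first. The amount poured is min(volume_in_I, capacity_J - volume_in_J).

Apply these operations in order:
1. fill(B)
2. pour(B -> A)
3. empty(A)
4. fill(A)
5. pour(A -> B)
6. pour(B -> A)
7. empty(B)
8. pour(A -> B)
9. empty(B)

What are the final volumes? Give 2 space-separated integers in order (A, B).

Answer: 0 0

Derivation:
Step 1: fill(B) -> (A=0 B=9)
Step 2: pour(B -> A) -> (A=8 B=1)
Step 3: empty(A) -> (A=0 B=1)
Step 4: fill(A) -> (A=8 B=1)
Step 5: pour(A -> B) -> (A=0 B=9)
Step 6: pour(B -> A) -> (A=8 B=1)
Step 7: empty(B) -> (A=8 B=0)
Step 8: pour(A -> B) -> (A=0 B=8)
Step 9: empty(B) -> (A=0 B=0)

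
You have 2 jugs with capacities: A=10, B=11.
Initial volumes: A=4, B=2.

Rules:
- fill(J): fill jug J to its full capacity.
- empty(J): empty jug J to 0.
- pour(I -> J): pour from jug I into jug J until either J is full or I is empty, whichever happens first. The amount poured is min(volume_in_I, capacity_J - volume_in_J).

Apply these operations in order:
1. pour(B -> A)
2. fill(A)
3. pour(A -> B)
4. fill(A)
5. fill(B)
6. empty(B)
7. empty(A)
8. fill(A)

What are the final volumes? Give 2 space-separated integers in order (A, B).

Step 1: pour(B -> A) -> (A=6 B=0)
Step 2: fill(A) -> (A=10 B=0)
Step 3: pour(A -> B) -> (A=0 B=10)
Step 4: fill(A) -> (A=10 B=10)
Step 5: fill(B) -> (A=10 B=11)
Step 6: empty(B) -> (A=10 B=0)
Step 7: empty(A) -> (A=0 B=0)
Step 8: fill(A) -> (A=10 B=0)

Answer: 10 0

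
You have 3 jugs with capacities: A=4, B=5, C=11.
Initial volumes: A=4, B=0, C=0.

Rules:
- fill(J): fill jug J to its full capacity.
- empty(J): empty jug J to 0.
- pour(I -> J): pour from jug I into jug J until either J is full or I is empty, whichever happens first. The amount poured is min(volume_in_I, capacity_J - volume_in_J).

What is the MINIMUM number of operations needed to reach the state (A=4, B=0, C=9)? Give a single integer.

Answer: 4

Derivation:
BFS from (A=4, B=0, C=0). One shortest path:
  1. fill(B) -> (A=4 B=5 C=0)
  2. pour(A -> C) -> (A=0 B=5 C=4)
  3. fill(A) -> (A=4 B=5 C=4)
  4. pour(B -> C) -> (A=4 B=0 C=9)
Reached target in 4 moves.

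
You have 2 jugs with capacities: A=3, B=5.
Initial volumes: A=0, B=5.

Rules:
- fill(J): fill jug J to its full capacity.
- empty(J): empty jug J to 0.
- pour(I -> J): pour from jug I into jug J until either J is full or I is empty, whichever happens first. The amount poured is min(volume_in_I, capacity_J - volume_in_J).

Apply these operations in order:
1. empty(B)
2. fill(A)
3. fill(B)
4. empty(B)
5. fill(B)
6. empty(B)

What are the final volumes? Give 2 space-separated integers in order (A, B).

Answer: 3 0

Derivation:
Step 1: empty(B) -> (A=0 B=0)
Step 2: fill(A) -> (A=3 B=0)
Step 3: fill(B) -> (A=3 B=5)
Step 4: empty(B) -> (A=3 B=0)
Step 5: fill(B) -> (A=3 B=5)
Step 6: empty(B) -> (A=3 B=0)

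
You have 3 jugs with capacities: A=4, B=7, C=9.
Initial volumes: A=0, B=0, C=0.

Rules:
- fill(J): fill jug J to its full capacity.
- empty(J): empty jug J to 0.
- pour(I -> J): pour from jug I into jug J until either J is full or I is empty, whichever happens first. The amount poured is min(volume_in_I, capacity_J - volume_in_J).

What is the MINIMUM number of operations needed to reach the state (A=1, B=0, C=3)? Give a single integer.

Answer: 7

Derivation:
BFS from (A=0, B=0, C=0). One shortest path:
  1. fill(A) -> (A=4 B=0 C=0)
  2. fill(B) -> (A=4 B=7 C=0)
  3. pour(B -> C) -> (A=4 B=0 C=7)
  4. pour(A -> B) -> (A=0 B=4 C=7)
  5. pour(C -> A) -> (A=4 B=4 C=3)
  6. pour(A -> B) -> (A=1 B=7 C=3)
  7. empty(B) -> (A=1 B=0 C=3)
Reached target in 7 moves.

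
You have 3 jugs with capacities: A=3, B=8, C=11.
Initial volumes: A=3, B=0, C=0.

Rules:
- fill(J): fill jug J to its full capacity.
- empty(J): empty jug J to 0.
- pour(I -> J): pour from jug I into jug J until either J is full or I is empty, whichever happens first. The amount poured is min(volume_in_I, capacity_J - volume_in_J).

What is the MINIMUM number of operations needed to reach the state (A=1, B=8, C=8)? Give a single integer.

Answer: 6

Derivation:
BFS from (A=3, B=0, C=0). One shortest path:
  1. fill(C) -> (A=3 B=0 C=11)
  2. pour(A -> B) -> (A=0 B=3 C=11)
  3. fill(A) -> (A=3 B=3 C=11)
  4. pour(A -> B) -> (A=0 B=6 C=11)
  5. pour(C -> A) -> (A=3 B=6 C=8)
  6. pour(A -> B) -> (A=1 B=8 C=8)
Reached target in 6 moves.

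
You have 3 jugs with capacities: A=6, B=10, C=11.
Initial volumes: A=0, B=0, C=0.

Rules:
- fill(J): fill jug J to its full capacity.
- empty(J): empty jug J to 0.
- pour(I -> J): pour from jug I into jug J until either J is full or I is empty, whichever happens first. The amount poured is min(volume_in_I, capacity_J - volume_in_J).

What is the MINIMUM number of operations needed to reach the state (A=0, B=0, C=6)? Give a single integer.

BFS from (A=0, B=0, C=0). One shortest path:
  1. fill(A) -> (A=6 B=0 C=0)
  2. pour(A -> C) -> (A=0 B=0 C=6)
Reached target in 2 moves.

Answer: 2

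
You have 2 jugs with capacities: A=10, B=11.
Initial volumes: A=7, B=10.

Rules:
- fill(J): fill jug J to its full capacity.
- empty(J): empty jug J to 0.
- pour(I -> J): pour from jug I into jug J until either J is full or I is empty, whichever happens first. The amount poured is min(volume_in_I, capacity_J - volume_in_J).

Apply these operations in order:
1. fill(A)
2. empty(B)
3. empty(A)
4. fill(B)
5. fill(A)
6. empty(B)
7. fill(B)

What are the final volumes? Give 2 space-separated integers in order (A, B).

Answer: 10 11

Derivation:
Step 1: fill(A) -> (A=10 B=10)
Step 2: empty(B) -> (A=10 B=0)
Step 3: empty(A) -> (A=0 B=0)
Step 4: fill(B) -> (A=0 B=11)
Step 5: fill(A) -> (A=10 B=11)
Step 6: empty(B) -> (A=10 B=0)
Step 7: fill(B) -> (A=10 B=11)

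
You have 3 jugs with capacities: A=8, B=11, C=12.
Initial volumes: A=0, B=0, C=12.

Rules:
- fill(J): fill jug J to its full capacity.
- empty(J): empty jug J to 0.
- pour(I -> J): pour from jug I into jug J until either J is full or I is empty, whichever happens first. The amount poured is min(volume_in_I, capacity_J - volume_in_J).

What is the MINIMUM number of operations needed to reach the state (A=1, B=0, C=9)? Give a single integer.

Answer: 8

Derivation:
BFS from (A=0, B=0, C=12). One shortest path:
  1. fill(A) -> (A=8 B=0 C=12)
  2. pour(C -> B) -> (A=8 B=11 C=1)
  3. empty(B) -> (A=8 B=0 C=1)
  4. pour(A -> B) -> (A=0 B=8 C=1)
  5. pour(C -> A) -> (A=1 B=8 C=0)
  6. fill(C) -> (A=1 B=8 C=12)
  7. pour(C -> B) -> (A=1 B=11 C=9)
  8. empty(B) -> (A=1 B=0 C=9)
Reached target in 8 moves.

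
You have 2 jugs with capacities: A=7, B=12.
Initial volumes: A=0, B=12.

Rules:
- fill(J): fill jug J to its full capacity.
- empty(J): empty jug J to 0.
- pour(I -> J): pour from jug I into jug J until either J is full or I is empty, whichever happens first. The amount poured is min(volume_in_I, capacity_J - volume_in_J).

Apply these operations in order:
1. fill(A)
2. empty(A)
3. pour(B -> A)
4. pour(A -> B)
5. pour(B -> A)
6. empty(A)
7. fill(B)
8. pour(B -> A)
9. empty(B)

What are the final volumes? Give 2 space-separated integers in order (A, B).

Step 1: fill(A) -> (A=7 B=12)
Step 2: empty(A) -> (A=0 B=12)
Step 3: pour(B -> A) -> (A=7 B=5)
Step 4: pour(A -> B) -> (A=0 B=12)
Step 5: pour(B -> A) -> (A=7 B=5)
Step 6: empty(A) -> (A=0 B=5)
Step 7: fill(B) -> (A=0 B=12)
Step 8: pour(B -> A) -> (A=7 B=5)
Step 9: empty(B) -> (A=7 B=0)

Answer: 7 0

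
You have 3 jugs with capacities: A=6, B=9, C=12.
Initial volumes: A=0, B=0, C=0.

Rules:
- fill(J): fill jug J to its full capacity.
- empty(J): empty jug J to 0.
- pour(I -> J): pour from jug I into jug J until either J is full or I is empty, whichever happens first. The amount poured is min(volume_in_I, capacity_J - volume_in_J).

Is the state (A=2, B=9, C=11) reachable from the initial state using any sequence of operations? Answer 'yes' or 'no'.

BFS explored all 54 reachable states.
Reachable set includes: (0,0,0), (0,0,3), (0,0,6), (0,0,9), (0,0,12), (0,3,0), (0,3,3), (0,3,6), (0,3,9), (0,3,12), (0,6,0), (0,6,3) ...
Target (A=2, B=9, C=11) not in reachable set → no.

Answer: no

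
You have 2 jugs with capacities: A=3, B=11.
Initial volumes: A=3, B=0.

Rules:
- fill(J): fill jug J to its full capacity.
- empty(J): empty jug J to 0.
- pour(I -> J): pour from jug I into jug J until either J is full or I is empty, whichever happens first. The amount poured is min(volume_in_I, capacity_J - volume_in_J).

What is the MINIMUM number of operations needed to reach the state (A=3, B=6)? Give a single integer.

BFS from (A=3, B=0). One shortest path:
  1. pour(A -> B) -> (A=0 B=3)
  2. fill(A) -> (A=3 B=3)
  3. pour(A -> B) -> (A=0 B=6)
  4. fill(A) -> (A=3 B=6)
Reached target in 4 moves.

Answer: 4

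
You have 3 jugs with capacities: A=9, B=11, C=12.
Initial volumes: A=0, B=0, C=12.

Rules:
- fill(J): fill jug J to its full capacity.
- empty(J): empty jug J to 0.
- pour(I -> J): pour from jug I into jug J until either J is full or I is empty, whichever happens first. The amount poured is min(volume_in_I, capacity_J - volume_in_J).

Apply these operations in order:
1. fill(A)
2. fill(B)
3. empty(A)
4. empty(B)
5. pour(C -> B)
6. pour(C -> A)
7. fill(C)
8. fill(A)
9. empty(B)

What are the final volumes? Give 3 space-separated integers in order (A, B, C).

Step 1: fill(A) -> (A=9 B=0 C=12)
Step 2: fill(B) -> (A=9 B=11 C=12)
Step 3: empty(A) -> (A=0 B=11 C=12)
Step 4: empty(B) -> (A=0 B=0 C=12)
Step 5: pour(C -> B) -> (A=0 B=11 C=1)
Step 6: pour(C -> A) -> (A=1 B=11 C=0)
Step 7: fill(C) -> (A=1 B=11 C=12)
Step 8: fill(A) -> (A=9 B=11 C=12)
Step 9: empty(B) -> (A=9 B=0 C=12)

Answer: 9 0 12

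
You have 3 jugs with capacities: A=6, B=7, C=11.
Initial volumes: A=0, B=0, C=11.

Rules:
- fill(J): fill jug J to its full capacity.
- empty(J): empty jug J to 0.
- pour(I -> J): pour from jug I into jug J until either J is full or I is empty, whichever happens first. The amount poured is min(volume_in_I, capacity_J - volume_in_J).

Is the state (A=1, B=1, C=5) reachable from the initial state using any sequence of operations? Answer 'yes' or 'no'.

BFS explored all 372 reachable states.
Reachable set includes: (0,0,0), (0,0,1), (0,0,2), (0,0,3), (0,0,4), (0,0,5), (0,0,6), (0,0,7), (0,0,8), (0,0,9), (0,0,10), (0,0,11) ...
Target (A=1, B=1, C=5) not in reachable set → no.

Answer: no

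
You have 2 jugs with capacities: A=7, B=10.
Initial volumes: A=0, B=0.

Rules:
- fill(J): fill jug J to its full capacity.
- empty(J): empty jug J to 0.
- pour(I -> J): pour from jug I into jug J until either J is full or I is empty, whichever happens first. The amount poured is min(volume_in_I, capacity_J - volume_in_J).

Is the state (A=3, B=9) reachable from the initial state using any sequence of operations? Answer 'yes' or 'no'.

BFS explored all 34 reachable states.
Reachable set includes: (0,0), (0,1), (0,2), (0,3), (0,4), (0,5), (0,6), (0,7), (0,8), (0,9), (0,10), (1,0) ...
Target (A=3, B=9) not in reachable set → no.

Answer: no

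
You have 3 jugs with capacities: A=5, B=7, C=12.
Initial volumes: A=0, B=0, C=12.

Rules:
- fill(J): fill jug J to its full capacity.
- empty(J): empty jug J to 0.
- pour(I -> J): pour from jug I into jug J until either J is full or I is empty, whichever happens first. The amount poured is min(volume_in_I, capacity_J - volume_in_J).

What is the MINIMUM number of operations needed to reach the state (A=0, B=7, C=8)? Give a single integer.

Answer: 7

Derivation:
BFS from (A=0, B=0, C=12). One shortest path:
  1. fill(A) -> (A=5 B=0 C=12)
  2. pour(A -> B) -> (A=0 B=5 C=12)
  3. fill(A) -> (A=5 B=5 C=12)
  4. pour(A -> B) -> (A=3 B=7 C=12)
  5. empty(B) -> (A=3 B=0 C=12)
  6. pour(A -> B) -> (A=0 B=3 C=12)
  7. pour(C -> B) -> (A=0 B=7 C=8)
Reached target in 7 moves.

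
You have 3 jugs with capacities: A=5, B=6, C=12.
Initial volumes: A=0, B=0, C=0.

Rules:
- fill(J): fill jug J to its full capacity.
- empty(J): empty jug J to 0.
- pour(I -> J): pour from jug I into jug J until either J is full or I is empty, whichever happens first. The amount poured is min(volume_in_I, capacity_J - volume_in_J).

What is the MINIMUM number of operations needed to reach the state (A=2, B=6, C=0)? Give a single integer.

BFS from (A=0, B=0, C=0). One shortest path:
  1. fill(B) -> (A=0 B=6 C=0)
  2. fill(C) -> (A=0 B=6 C=12)
  3. pour(C -> A) -> (A=5 B=6 C=7)
  4. empty(A) -> (A=0 B=6 C=7)
  5. pour(C -> A) -> (A=5 B=6 C=2)
  6. empty(A) -> (A=0 B=6 C=2)
  7. pour(C -> A) -> (A=2 B=6 C=0)
Reached target in 7 moves.

Answer: 7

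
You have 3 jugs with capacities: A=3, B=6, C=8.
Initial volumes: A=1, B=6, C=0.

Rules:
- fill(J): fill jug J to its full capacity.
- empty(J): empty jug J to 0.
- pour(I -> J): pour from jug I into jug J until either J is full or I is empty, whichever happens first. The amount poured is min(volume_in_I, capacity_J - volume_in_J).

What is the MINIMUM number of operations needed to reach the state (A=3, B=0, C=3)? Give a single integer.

BFS from (A=1, B=6, C=0). One shortest path:
  1. empty(A) -> (A=0 B=6 C=0)
  2. pour(B -> A) -> (A=3 B=3 C=0)
  3. pour(B -> C) -> (A=3 B=0 C=3)
Reached target in 3 moves.

Answer: 3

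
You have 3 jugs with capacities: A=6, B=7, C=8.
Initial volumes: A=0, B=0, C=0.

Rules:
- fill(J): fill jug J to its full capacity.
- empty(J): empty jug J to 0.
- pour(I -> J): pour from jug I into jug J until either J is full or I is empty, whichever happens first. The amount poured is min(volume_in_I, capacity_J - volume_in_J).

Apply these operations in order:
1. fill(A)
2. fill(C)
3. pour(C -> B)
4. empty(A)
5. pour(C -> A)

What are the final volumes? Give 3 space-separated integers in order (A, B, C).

Answer: 1 7 0

Derivation:
Step 1: fill(A) -> (A=6 B=0 C=0)
Step 2: fill(C) -> (A=6 B=0 C=8)
Step 3: pour(C -> B) -> (A=6 B=7 C=1)
Step 4: empty(A) -> (A=0 B=7 C=1)
Step 5: pour(C -> A) -> (A=1 B=7 C=0)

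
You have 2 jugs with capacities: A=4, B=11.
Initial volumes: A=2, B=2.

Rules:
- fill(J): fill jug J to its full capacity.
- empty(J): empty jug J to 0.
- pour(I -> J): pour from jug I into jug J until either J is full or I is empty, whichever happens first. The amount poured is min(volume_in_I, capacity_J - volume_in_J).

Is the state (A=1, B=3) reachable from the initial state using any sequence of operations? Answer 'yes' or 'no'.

BFS explored all 31 reachable states.
Reachable set includes: (0,0), (0,1), (0,2), (0,3), (0,4), (0,5), (0,6), (0,7), (0,8), (0,9), (0,10), (0,11) ...
Target (A=1, B=3) not in reachable set → no.

Answer: no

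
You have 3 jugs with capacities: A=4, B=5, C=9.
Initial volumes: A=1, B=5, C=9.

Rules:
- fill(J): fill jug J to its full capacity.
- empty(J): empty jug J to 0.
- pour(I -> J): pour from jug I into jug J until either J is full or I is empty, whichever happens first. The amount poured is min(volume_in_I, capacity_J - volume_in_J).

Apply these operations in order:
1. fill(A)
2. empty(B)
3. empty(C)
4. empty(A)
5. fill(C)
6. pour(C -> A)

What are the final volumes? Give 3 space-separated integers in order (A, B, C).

Answer: 4 0 5

Derivation:
Step 1: fill(A) -> (A=4 B=5 C=9)
Step 2: empty(B) -> (A=4 B=0 C=9)
Step 3: empty(C) -> (A=4 B=0 C=0)
Step 4: empty(A) -> (A=0 B=0 C=0)
Step 5: fill(C) -> (A=0 B=0 C=9)
Step 6: pour(C -> A) -> (A=4 B=0 C=5)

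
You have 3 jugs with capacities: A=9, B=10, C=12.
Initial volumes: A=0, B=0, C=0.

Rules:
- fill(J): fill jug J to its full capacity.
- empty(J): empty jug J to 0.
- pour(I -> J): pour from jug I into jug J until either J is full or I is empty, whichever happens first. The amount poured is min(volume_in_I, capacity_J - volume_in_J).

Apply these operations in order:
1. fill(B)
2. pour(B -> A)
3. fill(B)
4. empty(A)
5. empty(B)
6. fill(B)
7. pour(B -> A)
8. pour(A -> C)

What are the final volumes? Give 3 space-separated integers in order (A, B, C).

Step 1: fill(B) -> (A=0 B=10 C=0)
Step 2: pour(B -> A) -> (A=9 B=1 C=0)
Step 3: fill(B) -> (A=9 B=10 C=0)
Step 4: empty(A) -> (A=0 B=10 C=0)
Step 5: empty(B) -> (A=0 B=0 C=0)
Step 6: fill(B) -> (A=0 B=10 C=0)
Step 7: pour(B -> A) -> (A=9 B=1 C=0)
Step 8: pour(A -> C) -> (A=0 B=1 C=9)

Answer: 0 1 9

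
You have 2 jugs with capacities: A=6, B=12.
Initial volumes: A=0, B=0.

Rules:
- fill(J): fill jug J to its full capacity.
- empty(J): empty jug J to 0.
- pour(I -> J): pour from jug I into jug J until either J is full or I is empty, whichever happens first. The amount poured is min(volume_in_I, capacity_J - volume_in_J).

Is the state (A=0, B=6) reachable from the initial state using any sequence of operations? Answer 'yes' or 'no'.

Answer: yes

Derivation:
BFS from (A=0, B=0):
  1. fill(A) -> (A=6 B=0)
  2. pour(A -> B) -> (A=0 B=6)
Target reached → yes.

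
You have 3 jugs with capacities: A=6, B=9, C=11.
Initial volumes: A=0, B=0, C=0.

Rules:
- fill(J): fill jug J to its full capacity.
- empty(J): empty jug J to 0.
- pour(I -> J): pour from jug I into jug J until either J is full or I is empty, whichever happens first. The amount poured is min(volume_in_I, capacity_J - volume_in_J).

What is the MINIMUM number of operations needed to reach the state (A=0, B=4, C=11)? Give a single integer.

Answer: 4

Derivation:
BFS from (A=0, B=0, C=0). One shortest path:
  1. fill(A) -> (A=6 B=0 C=0)
  2. fill(B) -> (A=6 B=9 C=0)
  3. pour(A -> C) -> (A=0 B=9 C=6)
  4. pour(B -> C) -> (A=0 B=4 C=11)
Reached target in 4 moves.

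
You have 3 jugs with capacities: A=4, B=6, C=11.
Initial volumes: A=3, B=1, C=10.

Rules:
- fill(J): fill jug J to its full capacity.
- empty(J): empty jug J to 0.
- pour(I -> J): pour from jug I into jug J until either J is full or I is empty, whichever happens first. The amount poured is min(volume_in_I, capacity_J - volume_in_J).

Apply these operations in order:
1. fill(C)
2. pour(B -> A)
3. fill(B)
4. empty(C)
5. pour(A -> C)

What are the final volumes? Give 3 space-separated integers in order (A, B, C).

Answer: 0 6 4

Derivation:
Step 1: fill(C) -> (A=3 B=1 C=11)
Step 2: pour(B -> A) -> (A=4 B=0 C=11)
Step 3: fill(B) -> (A=4 B=6 C=11)
Step 4: empty(C) -> (A=4 B=6 C=0)
Step 5: pour(A -> C) -> (A=0 B=6 C=4)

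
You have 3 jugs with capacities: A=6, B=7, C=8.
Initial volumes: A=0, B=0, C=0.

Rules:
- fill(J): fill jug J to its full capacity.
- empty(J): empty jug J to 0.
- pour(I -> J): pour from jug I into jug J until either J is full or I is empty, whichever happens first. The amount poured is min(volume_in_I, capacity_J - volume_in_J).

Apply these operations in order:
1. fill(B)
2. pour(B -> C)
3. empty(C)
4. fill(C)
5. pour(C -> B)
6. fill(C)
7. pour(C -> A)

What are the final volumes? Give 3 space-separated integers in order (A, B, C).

Answer: 6 7 2

Derivation:
Step 1: fill(B) -> (A=0 B=7 C=0)
Step 2: pour(B -> C) -> (A=0 B=0 C=7)
Step 3: empty(C) -> (A=0 B=0 C=0)
Step 4: fill(C) -> (A=0 B=0 C=8)
Step 5: pour(C -> B) -> (A=0 B=7 C=1)
Step 6: fill(C) -> (A=0 B=7 C=8)
Step 7: pour(C -> A) -> (A=6 B=7 C=2)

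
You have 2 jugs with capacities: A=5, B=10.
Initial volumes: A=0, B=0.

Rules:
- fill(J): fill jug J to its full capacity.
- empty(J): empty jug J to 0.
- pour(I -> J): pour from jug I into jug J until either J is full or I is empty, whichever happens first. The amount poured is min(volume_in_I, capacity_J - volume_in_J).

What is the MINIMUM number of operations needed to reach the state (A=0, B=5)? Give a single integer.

Answer: 2

Derivation:
BFS from (A=0, B=0). One shortest path:
  1. fill(A) -> (A=5 B=0)
  2. pour(A -> B) -> (A=0 B=5)
Reached target in 2 moves.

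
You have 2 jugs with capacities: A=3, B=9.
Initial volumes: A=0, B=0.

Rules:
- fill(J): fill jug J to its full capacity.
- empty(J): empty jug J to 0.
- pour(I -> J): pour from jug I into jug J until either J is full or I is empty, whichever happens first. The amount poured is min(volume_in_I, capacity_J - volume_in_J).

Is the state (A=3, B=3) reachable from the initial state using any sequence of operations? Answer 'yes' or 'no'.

BFS from (A=0, B=0):
  1. fill(A) -> (A=3 B=0)
  2. pour(A -> B) -> (A=0 B=3)
  3. fill(A) -> (A=3 B=3)
Target reached → yes.

Answer: yes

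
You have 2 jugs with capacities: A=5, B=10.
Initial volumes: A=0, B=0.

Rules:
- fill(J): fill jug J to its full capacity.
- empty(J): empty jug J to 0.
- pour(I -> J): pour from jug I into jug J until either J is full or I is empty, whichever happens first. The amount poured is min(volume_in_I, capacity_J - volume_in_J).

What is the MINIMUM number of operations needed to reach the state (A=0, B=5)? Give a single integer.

Answer: 2

Derivation:
BFS from (A=0, B=0). One shortest path:
  1. fill(A) -> (A=5 B=0)
  2. pour(A -> B) -> (A=0 B=5)
Reached target in 2 moves.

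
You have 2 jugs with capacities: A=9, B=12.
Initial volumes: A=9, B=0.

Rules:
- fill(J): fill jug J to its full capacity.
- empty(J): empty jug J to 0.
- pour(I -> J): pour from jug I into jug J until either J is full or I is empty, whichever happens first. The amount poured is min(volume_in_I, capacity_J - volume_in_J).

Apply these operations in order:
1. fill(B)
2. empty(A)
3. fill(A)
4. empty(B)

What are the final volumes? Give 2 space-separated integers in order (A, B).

Answer: 9 0

Derivation:
Step 1: fill(B) -> (A=9 B=12)
Step 2: empty(A) -> (A=0 B=12)
Step 3: fill(A) -> (A=9 B=12)
Step 4: empty(B) -> (A=9 B=0)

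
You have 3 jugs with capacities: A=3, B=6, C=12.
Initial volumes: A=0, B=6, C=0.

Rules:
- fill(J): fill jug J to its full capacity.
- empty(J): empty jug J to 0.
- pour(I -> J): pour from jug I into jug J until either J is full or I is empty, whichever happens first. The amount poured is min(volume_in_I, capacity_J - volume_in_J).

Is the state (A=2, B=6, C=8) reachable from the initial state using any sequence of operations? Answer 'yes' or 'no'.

Answer: no

Derivation:
BFS explored all 30 reachable states.
Reachable set includes: (0,0,0), (0,0,3), (0,0,6), (0,0,9), (0,0,12), (0,3,0), (0,3,3), (0,3,6), (0,3,9), (0,3,12), (0,6,0), (0,6,3) ...
Target (A=2, B=6, C=8) not in reachable set → no.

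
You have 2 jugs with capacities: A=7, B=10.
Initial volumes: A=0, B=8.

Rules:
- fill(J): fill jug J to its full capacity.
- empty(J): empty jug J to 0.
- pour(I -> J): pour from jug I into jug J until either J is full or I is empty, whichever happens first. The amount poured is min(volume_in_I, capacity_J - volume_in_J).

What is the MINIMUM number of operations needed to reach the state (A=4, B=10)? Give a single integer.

BFS from (A=0, B=8). One shortest path:
  1. fill(A) -> (A=7 B=8)
  2. empty(B) -> (A=7 B=0)
  3. pour(A -> B) -> (A=0 B=7)
  4. fill(A) -> (A=7 B=7)
  5. pour(A -> B) -> (A=4 B=10)
Reached target in 5 moves.

Answer: 5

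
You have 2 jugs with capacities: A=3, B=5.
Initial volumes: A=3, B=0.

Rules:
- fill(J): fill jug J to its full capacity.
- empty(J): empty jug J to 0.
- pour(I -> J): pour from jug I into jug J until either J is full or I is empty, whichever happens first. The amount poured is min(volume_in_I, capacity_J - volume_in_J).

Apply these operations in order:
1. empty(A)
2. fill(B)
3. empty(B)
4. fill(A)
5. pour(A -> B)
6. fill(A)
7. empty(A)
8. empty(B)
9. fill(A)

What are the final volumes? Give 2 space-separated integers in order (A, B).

Answer: 3 0

Derivation:
Step 1: empty(A) -> (A=0 B=0)
Step 2: fill(B) -> (A=0 B=5)
Step 3: empty(B) -> (A=0 B=0)
Step 4: fill(A) -> (A=3 B=0)
Step 5: pour(A -> B) -> (A=0 B=3)
Step 6: fill(A) -> (A=3 B=3)
Step 7: empty(A) -> (A=0 B=3)
Step 8: empty(B) -> (A=0 B=0)
Step 9: fill(A) -> (A=3 B=0)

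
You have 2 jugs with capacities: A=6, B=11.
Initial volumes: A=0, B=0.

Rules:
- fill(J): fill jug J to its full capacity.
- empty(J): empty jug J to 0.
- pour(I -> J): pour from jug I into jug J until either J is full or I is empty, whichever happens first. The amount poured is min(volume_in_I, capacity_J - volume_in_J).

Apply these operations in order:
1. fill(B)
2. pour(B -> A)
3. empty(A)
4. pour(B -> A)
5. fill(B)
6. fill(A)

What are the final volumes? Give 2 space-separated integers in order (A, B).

Answer: 6 11

Derivation:
Step 1: fill(B) -> (A=0 B=11)
Step 2: pour(B -> A) -> (A=6 B=5)
Step 3: empty(A) -> (A=0 B=5)
Step 4: pour(B -> A) -> (A=5 B=0)
Step 5: fill(B) -> (A=5 B=11)
Step 6: fill(A) -> (A=6 B=11)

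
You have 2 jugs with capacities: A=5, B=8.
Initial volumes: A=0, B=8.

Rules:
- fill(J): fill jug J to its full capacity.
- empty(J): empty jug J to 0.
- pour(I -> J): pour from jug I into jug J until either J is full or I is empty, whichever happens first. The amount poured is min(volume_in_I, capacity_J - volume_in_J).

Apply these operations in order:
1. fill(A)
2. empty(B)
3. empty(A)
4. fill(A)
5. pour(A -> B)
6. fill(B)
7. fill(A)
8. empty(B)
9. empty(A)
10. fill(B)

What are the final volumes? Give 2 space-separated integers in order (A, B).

Step 1: fill(A) -> (A=5 B=8)
Step 2: empty(B) -> (A=5 B=0)
Step 3: empty(A) -> (A=0 B=0)
Step 4: fill(A) -> (A=5 B=0)
Step 5: pour(A -> B) -> (A=0 B=5)
Step 6: fill(B) -> (A=0 B=8)
Step 7: fill(A) -> (A=5 B=8)
Step 8: empty(B) -> (A=5 B=0)
Step 9: empty(A) -> (A=0 B=0)
Step 10: fill(B) -> (A=0 B=8)

Answer: 0 8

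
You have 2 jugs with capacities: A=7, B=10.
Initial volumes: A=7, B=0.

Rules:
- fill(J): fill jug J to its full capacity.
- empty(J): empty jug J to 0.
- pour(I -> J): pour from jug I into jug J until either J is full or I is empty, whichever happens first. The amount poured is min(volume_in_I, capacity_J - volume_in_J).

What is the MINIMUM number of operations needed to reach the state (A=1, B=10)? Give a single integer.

Answer: 7

Derivation:
BFS from (A=7, B=0). One shortest path:
  1. pour(A -> B) -> (A=0 B=7)
  2. fill(A) -> (A=7 B=7)
  3. pour(A -> B) -> (A=4 B=10)
  4. empty(B) -> (A=4 B=0)
  5. pour(A -> B) -> (A=0 B=4)
  6. fill(A) -> (A=7 B=4)
  7. pour(A -> B) -> (A=1 B=10)
Reached target in 7 moves.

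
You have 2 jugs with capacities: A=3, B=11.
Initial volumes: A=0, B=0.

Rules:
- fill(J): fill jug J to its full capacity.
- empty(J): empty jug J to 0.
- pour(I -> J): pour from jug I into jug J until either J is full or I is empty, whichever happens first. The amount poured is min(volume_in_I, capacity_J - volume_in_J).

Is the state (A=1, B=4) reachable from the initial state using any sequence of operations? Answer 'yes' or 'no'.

BFS explored all 28 reachable states.
Reachable set includes: (0,0), (0,1), (0,2), (0,3), (0,4), (0,5), (0,6), (0,7), (0,8), (0,9), (0,10), (0,11) ...
Target (A=1, B=4) not in reachable set → no.

Answer: no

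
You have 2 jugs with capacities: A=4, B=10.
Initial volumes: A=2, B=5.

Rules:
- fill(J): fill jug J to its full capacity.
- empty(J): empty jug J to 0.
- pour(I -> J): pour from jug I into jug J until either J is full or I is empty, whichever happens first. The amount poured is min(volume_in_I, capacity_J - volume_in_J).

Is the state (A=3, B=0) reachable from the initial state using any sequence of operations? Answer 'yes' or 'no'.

BFS from (A=2, B=5):
  1. pour(B -> A) -> (A=4 B=3)
  2. empty(A) -> (A=0 B=3)
  3. pour(B -> A) -> (A=3 B=0)
Target reached → yes.

Answer: yes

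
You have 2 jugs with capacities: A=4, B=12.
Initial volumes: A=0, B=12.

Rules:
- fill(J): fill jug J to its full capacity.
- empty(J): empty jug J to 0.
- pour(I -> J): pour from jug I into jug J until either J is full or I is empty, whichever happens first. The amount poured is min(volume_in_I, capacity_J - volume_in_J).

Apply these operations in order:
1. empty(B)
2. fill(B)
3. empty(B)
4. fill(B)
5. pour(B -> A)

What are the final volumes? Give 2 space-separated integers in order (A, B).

Step 1: empty(B) -> (A=0 B=0)
Step 2: fill(B) -> (A=0 B=12)
Step 3: empty(B) -> (A=0 B=0)
Step 4: fill(B) -> (A=0 B=12)
Step 5: pour(B -> A) -> (A=4 B=8)

Answer: 4 8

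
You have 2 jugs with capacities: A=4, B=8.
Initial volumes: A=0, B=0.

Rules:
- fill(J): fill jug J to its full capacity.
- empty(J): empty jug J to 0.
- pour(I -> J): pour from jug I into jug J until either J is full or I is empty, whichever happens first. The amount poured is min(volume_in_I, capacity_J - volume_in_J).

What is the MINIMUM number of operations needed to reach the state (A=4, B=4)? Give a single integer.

Answer: 2

Derivation:
BFS from (A=0, B=0). One shortest path:
  1. fill(B) -> (A=0 B=8)
  2. pour(B -> A) -> (A=4 B=4)
Reached target in 2 moves.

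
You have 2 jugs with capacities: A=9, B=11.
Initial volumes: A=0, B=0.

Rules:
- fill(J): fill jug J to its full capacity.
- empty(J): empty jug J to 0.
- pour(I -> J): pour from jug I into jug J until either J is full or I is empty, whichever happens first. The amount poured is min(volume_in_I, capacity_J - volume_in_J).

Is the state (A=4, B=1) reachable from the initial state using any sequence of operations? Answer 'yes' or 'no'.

BFS explored all 40 reachable states.
Reachable set includes: (0,0), (0,1), (0,2), (0,3), (0,4), (0,5), (0,6), (0,7), (0,8), (0,9), (0,10), (0,11) ...
Target (A=4, B=1) not in reachable set → no.

Answer: no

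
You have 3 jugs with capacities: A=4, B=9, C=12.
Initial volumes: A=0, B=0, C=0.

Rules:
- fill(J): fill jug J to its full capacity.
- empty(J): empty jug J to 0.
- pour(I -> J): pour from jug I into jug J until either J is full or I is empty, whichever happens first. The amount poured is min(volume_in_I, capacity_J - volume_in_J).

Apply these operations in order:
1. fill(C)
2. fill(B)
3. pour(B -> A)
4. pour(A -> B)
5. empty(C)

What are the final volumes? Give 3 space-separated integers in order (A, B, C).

Step 1: fill(C) -> (A=0 B=0 C=12)
Step 2: fill(B) -> (A=0 B=9 C=12)
Step 3: pour(B -> A) -> (A=4 B=5 C=12)
Step 4: pour(A -> B) -> (A=0 B=9 C=12)
Step 5: empty(C) -> (A=0 B=9 C=0)

Answer: 0 9 0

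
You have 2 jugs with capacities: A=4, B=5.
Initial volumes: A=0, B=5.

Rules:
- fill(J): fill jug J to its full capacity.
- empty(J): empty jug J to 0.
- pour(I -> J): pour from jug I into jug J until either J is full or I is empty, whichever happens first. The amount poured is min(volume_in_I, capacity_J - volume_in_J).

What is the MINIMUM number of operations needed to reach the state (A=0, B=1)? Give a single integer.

BFS from (A=0, B=5). One shortest path:
  1. pour(B -> A) -> (A=4 B=1)
  2. empty(A) -> (A=0 B=1)
Reached target in 2 moves.

Answer: 2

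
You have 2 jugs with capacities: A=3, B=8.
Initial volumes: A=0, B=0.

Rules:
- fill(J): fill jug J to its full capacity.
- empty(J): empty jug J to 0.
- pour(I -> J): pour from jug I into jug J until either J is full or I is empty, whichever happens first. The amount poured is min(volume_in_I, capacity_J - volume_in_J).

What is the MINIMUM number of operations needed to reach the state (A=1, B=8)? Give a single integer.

BFS from (A=0, B=0). One shortest path:
  1. fill(A) -> (A=3 B=0)
  2. pour(A -> B) -> (A=0 B=3)
  3. fill(A) -> (A=3 B=3)
  4. pour(A -> B) -> (A=0 B=6)
  5. fill(A) -> (A=3 B=6)
  6. pour(A -> B) -> (A=1 B=8)
Reached target in 6 moves.

Answer: 6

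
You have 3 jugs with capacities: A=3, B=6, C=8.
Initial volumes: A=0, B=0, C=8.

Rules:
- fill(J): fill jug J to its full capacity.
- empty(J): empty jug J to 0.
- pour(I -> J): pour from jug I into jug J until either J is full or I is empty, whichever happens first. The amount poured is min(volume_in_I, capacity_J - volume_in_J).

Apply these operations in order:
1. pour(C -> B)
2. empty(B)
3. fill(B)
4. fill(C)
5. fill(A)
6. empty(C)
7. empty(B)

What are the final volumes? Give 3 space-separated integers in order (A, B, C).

Answer: 3 0 0

Derivation:
Step 1: pour(C -> B) -> (A=0 B=6 C=2)
Step 2: empty(B) -> (A=0 B=0 C=2)
Step 3: fill(B) -> (A=0 B=6 C=2)
Step 4: fill(C) -> (A=0 B=6 C=8)
Step 5: fill(A) -> (A=3 B=6 C=8)
Step 6: empty(C) -> (A=3 B=6 C=0)
Step 7: empty(B) -> (A=3 B=0 C=0)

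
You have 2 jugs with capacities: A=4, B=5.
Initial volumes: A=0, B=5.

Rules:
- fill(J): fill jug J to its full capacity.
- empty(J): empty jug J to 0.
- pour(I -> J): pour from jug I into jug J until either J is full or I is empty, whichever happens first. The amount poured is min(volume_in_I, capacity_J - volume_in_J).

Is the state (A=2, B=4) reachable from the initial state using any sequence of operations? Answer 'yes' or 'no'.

Answer: no

Derivation:
BFS explored all 18 reachable states.
Reachable set includes: (0,0), (0,1), (0,2), (0,3), (0,4), (0,5), (1,0), (1,5), (2,0), (2,5), (3,0), (3,5) ...
Target (A=2, B=4) not in reachable set → no.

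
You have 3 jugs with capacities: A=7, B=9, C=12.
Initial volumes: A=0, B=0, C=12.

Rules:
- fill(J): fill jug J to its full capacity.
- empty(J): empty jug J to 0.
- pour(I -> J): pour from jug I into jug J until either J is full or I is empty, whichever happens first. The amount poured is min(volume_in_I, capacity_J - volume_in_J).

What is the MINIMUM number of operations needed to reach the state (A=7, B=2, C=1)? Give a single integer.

Answer: 6

Derivation:
BFS from (A=0, B=0, C=12). One shortest path:
  1. fill(A) -> (A=7 B=0 C=12)
  2. pour(A -> B) -> (A=0 B=7 C=12)
  3. pour(C -> B) -> (A=0 B=9 C=10)
  4. empty(B) -> (A=0 B=0 C=10)
  5. pour(C -> B) -> (A=0 B=9 C=1)
  6. pour(B -> A) -> (A=7 B=2 C=1)
Reached target in 6 moves.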